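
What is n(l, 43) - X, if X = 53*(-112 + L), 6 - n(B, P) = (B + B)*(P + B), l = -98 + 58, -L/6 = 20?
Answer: 12542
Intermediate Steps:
L = -120 (L = -6*20 = -120)
l = -40
n(B, P) = 6 - 2*B*(B + P) (n(B, P) = 6 - (B + B)*(P + B) = 6 - 2*B*(B + P))
X = -12296 (X = 53*(-112 - 120) = 53*(-232) = -12296)
n(l, 43) - X = (6 - 2*(-40)² - 2*(-40)*43) - 1*(-12296) = (6 - 2*1600 + 3440) + 12296 = (6 - 3200 + 3440) + 12296 = 246 + 12296 = 12542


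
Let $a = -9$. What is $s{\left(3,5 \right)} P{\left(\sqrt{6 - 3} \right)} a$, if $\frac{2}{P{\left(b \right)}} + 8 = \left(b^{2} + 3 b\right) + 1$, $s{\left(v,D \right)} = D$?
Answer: $- \frac{360}{11} - \frac{270 \sqrt{3}}{11} \approx -75.241$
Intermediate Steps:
$P{\left(b \right)} = \frac{2}{-7 + b^{2} + 3 b}$ ($P{\left(b \right)} = \frac{2}{-8 + \left(\left(b^{2} + 3 b\right) + 1\right)} = \frac{2}{-8 + \left(1 + b^{2} + 3 b\right)} = \frac{2}{-7 + b^{2} + 3 b}$)
$s{\left(3,5 \right)} P{\left(\sqrt{6 - 3} \right)} a = 5 \frac{2}{-7 + \left(\sqrt{6 - 3}\right)^{2} + 3 \sqrt{6 - 3}} \left(-9\right) = 5 \frac{2}{-7 + \left(\sqrt{3}\right)^{2} + 3 \sqrt{3}} \left(-9\right) = 5 \frac{2}{-7 + 3 + 3 \sqrt{3}} \left(-9\right) = 5 \frac{2}{-4 + 3 \sqrt{3}} \left(-9\right) = \frac{10}{-4 + 3 \sqrt{3}} \left(-9\right) = - \frac{90}{-4 + 3 \sqrt{3}}$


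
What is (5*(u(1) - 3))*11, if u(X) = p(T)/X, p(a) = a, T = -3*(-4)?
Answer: 495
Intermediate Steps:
T = 12
u(X) = 12/X
(5*(u(1) - 3))*11 = (5*(12/1 - 3))*11 = (5*(12*1 - 3))*11 = (5*(12 - 3))*11 = (5*9)*11 = 45*11 = 495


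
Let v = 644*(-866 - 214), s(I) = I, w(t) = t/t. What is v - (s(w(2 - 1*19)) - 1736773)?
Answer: 1041252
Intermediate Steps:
w(t) = 1
v = -695520 (v = 644*(-1080) = -695520)
v - (s(w(2 - 1*19)) - 1736773) = -695520 - (1 - 1736773) = -695520 - 1*(-1736772) = -695520 + 1736772 = 1041252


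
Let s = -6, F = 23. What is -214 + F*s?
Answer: -352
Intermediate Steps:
-214 + F*s = -214 + 23*(-6) = -214 - 138 = -352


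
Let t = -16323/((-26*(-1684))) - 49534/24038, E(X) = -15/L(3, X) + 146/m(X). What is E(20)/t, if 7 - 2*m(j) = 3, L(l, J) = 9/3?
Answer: -35784312928/1280584465 ≈ -27.944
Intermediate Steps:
L(l, J) = 3 (L(l, J) = 9*(⅓) = 3)
m(j) = 2 (m(j) = 7/2 - ½*3 = 7/2 - 3/2 = 2)
E(X) = 68 (E(X) = -15/3 + 146/2 = -15*⅓ + 146*(½) = -5 + 73 = 68)
t = -1280584465/526239896 (t = -16323/43784 - 49534*1/24038 = -16323*1/43784 - 24767/12019 = -16323/43784 - 24767/12019 = -1280584465/526239896 ≈ -2.4335)
E(20)/t = 68/(-1280584465/526239896) = 68*(-526239896/1280584465) = -35784312928/1280584465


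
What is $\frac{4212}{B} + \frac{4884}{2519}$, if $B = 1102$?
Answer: $\frac{726918}{126179} \approx 5.761$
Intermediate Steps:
$\frac{4212}{B} + \frac{4884}{2519} = \frac{4212}{1102} + \frac{4884}{2519} = 4212 \cdot \frac{1}{1102} + 4884 \cdot \frac{1}{2519} = \frac{2106}{551} + \frac{444}{229} = \frac{726918}{126179}$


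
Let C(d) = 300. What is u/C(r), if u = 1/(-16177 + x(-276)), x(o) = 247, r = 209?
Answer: -1/4779000 ≈ -2.0925e-7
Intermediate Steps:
u = -1/15930 (u = 1/(-16177 + 247) = 1/(-15930) = -1/15930 ≈ -6.2775e-5)
u/C(r) = -1/15930/300 = -1/15930*1/300 = -1/4779000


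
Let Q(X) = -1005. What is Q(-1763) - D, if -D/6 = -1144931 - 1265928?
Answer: -14466159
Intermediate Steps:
D = 14465154 (D = -6*(-1144931 - 1265928) = -6*(-2410859) = 14465154)
Q(-1763) - D = -1005 - 1*14465154 = -1005 - 14465154 = -14466159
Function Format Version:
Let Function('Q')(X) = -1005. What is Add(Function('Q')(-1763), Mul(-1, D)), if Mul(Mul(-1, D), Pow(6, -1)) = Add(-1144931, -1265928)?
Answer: -14466159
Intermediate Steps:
D = 14465154 (D = Mul(-6, Add(-1144931, -1265928)) = Mul(-6, -2410859) = 14465154)
Add(Function('Q')(-1763), Mul(-1, D)) = Add(-1005, Mul(-1, 14465154)) = Add(-1005, -14465154) = -14466159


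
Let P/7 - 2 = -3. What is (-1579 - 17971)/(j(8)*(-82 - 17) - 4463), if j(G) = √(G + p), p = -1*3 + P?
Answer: 87251650/19937971 - 1935450*I*√2/19937971 ≈ 4.3762 - 0.13728*I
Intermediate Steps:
P = -7 (P = 14 + 7*(-3) = 14 - 21 = -7)
p = -10 (p = -1*3 - 7 = -3 - 7 = -10)
j(G) = √(-10 + G) (j(G) = √(G - 10) = √(-10 + G))
(-1579 - 17971)/(j(8)*(-82 - 17) - 4463) = (-1579 - 17971)/(√(-10 + 8)*(-82 - 17) - 4463) = -19550/(√(-2)*(-99) - 4463) = -19550/((I*√2)*(-99) - 4463) = -19550/(-99*I*√2 - 4463) = -19550/(-4463 - 99*I*√2)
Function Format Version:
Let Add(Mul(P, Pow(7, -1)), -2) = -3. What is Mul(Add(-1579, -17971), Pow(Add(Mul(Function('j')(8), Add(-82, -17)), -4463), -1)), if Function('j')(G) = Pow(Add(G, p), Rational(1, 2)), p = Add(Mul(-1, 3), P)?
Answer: Add(Rational(87251650, 19937971), Mul(Rational(-1935450, 19937971), I, Pow(2, Rational(1, 2)))) ≈ Add(4.3762, Mul(-0.13728, I))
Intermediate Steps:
P = -7 (P = Add(14, Mul(7, -3)) = Add(14, -21) = -7)
p = -10 (p = Add(Mul(-1, 3), -7) = Add(-3, -7) = -10)
Function('j')(G) = Pow(Add(-10, G), Rational(1, 2)) (Function('j')(G) = Pow(Add(G, -10), Rational(1, 2)) = Pow(Add(-10, G), Rational(1, 2)))
Mul(Add(-1579, -17971), Pow(Add(Mul(Function('j')(8), Add(-82, -17)), -4463), -1)) = Mul(Add(-1579, -17971), Pow(Add(Mul(Pow(Add(-10, 8), Rational(1, 2)), Add(-82, -17)), -4463), -1)) = Mul(-19550, Pow(Add(Mul(Pow(-2, Rational(1, 2)), -99), -4463), -1)) = Mul(-19550, Pow(Add(Mul(Mul(I, Pow(2, Rational(1, 2))), -99), -4463), -1)) = Mul(-19550, Pow(Add(Mul(-99, I, Pow(2, Rational(1, 2))), -4463), -1)) = Mul(-19550, Pow(Add(-4463, Mul(-99, I, Pow(2, Rational(1, 2)))), -1))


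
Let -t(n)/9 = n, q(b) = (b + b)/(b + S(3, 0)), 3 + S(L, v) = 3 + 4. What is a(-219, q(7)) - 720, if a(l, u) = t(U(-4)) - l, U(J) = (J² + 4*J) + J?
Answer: -465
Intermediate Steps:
S(L, v) = 4 (S(L, v) = -3 + (3 + 4) = -3 + 7 = 4)
q(b) = 2*b/(4 + b) (q(b) = (b + b)/(b + 4) = (2*b)/(4 + b) = 2*b/(4 + b))
U(J) = J² + 5*J
t(n) = -9*n
a(l, u) = 36 - l (a(l, u) = -(-36)*(5 - 4) - l = -(-36) - l = -9*(-4) - l = 36 - l)
a(-219, q(7)) - 720 = (36 - 1*(-219)) - 720 = (36 + 219) - 720 = 255 - 720 = -465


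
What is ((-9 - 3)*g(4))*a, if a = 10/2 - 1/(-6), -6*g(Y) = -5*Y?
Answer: -620/3 ≈ -206.67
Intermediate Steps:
g(Y) = 5*Y/6 (g(Y) = -(-5)*Y/6 = 5*Y/6)
a = 31/6 (a = 10*(½) - 1*(-⅙) = 5 + ⅙ = 31/6 ≈ 5.1667)
((-9 - 3)*g(4))*a = ((-9 - 3)*((⅚)*4))*(31/6) = -12*10/3*(31/6) = -40*31/6 = -620/3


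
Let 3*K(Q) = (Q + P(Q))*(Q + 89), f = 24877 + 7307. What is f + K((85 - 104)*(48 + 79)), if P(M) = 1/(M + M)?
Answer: 4588210498/2413 ≈ 1.9015e+6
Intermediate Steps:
f = 32184
P(M) = 1/(2*M)
K(Q) = (89 + Q)*(Q + 1/(2*Q))/3 (K(Q) = ((Q + 1/(2*Q))*(Q + 89))/3 = ((Q + 1/(2*Q))*(89 + Q))/3 = ((89 + Q)*(Q + 1/(2*Q)))/3 = (89 + Q)*(Q + 1/(2*Q))/3)
f + K((85 - 104)*(48 + 79)) = 32184 + (89 + ((85 - 104)*(48 + 79))*(1 + 2*((85 - 104)*(48 + 79))**2 + 178*((85 - 104)*(48 + 79))))/(6*(((85 - 104)*(48 + 79)))) = 32184 + (89 + (-19*127)*(1 + 2*(-19*127)**2 + 178*(-19*127)))/(6*((-19*127))) = 32184 + (1/6)*(89 - 2413*(1 + 2*(-2413)**2 + 178*(-2413)))/(-2413) = 32184 + (1/6)*(-1/2413)*(89 - 2413*(1 + 2*5822569 - 429514)) = 32184 + (1/6)*(-1/2413)*(89 - 2413*(1 + 11645138 - 429514)) = 32184 + (1/6)*(-1/2413)*(89 - 2413*11215625) = 32184 + (1/6)*(-1/2413)*(89 - 27063303125) = 32184 + (1/6)*(-1/2413)*(-27063303036) = 32184 + 4510550506/2413 = 4588210498/2413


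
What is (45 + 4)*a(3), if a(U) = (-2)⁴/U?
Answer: 784/3 ≈ 261.33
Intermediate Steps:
a(U) = 16/U
(45 + 4)*a(3) = (45 + 4)*(16/3) = 49*(16*(⅓)) = 49*(16/3) = 784/3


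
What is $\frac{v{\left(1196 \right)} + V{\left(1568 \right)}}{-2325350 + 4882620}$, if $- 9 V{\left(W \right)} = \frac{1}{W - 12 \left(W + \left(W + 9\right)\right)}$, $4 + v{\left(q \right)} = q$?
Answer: $\frac{388053217}{832514133960} \approx 0.00046612$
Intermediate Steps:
$v{\left(q \right)} = -4 + q$
$V{\left(W \right)} = - \frac{1}{9 \left(-108 - 23 W\right)}$ ($V{\left(W \right)} = - \frac{1}{9 \left(W - 12 \left(W + \left(W + 9\right)\right)\right)} = - \frac{1}{9 \left(W - 12 \left(W + \left(9 + W\right)\right)\right)} = - \frac{1}{9 \left(W - 12 \left(9 + 2 W\right)\right)} = - \frac{1}{9 \left(W - \left(108 + 24 W\right)\right)} = - \frac{1}{9 \left(-108 - 23 W\right)}$)
$\frac{v{\left(1196 \right)} + V{\left(1568 \right)}}{-2325350 + 4882620} = \frac{\left(-4 + 1196\right) + \frac{1}{9 \left(108 + 23 \cdot 1568\right)}}{-2325350 + 4882620} = \frac{1192 + \frac{1}{9 \left(108 + 36064\right)}}{2557270} = \left(1192 + \frac{1}{9 \cdot 36172}\right) \frac{1}{2557270} = \left(1192 + \frac{1}{9} \cdot \frac{1}{36172}\right) \frac{1}{2557270} = \left(1192 + \frac{1}{325548}\right) \frac{1}{2557270} = \frac{388053217}{325548} \cdot \frac{1}{2557270} = \frac{388053217}{832514133960}$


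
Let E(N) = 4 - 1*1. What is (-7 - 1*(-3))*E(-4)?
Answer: -12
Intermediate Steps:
E(N) = 3 (E(N) = 4 - 1 = 3)
(-7 - 1*(-3))*E(-4) = (-7 - 1*(-3))*3 = (-7 + 3)*3 = -4*3 = -12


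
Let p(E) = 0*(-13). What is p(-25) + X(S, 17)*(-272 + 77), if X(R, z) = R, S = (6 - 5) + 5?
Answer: -1170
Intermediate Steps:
S = 6 (S = 1 + 5 = 6)
p(E) = 0
p(-25) + X(S, 17)*(-272 + 77) = 0 + 6*(-272 + 77) = 0 + 6*(-195) = 0 - 1170 = -1170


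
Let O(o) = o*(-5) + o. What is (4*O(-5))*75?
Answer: 6000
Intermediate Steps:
O(o) = -4*o (O(o) = -5*o + o = -4*o)
(4*O(-5))*75 = (4*(-4*(-5)))*75 = (4*20)*75 = 80*75 = 6000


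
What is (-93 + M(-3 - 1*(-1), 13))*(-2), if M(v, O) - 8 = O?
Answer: 144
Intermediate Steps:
M(v, O) = 8 + O
(-93 + M(-3 - 1*(-1), 13))*(-2) = (-93 + (8 + 13))*(-2) = (-93 + 21)*(-2) = -72*(-2) = 144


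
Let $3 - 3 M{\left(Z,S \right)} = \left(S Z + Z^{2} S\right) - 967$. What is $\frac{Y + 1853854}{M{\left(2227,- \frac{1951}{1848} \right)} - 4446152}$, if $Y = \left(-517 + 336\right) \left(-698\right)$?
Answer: $- \frac{2744546112}{3741822043} \approx -0.73348$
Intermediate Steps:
$M{\left(Z,S \right)} = \frac{970}{3} - \frac{S Z}{3} - \frac{S Z^{2}}{3}$ ($M{\left(Z,S \right)} = 1 - \frac{\left(S Z + Z^{2} S\right) - 967}{3} = 1 - \frac{\left(S Z + S Z^{2}\right) - 967}{3} = 1 - \frac{-967 + S Z + S Z^{2}}{3} = 1 - \left(- \frac{967}{3} + \frac{S Z}{3} + \frac{S Z^{2}}{3}\right) = \frac{970}{3} - \frac{S Z}{3} - \frac{S Z^{2}}{3}$)
$Y = 126338$ ($Y = \left(-181\right) \left(-698\right) = 126338$)
$\frac{Y + 1853854}{M{\left(2227,- \frac{1951}{1848} \right)} - 4446152} = \frac{126338 + 1853854}{\left(\frac{970}{3} - \frac{1}{3} \left(- \frac{1951}{1848}\right) 2227 - \frac{- \frac{1951}{1848} \cdot 2227^{2}}{3}\right) - 4446152} = \frac{1980192}{\left(\frac{970}{3} - \frac{1}{3} \left(\left(-1951\right) \frac{1}{1848}\right) 2227 - \frac{1}{3} \left(\left(-1951\right) \frac{1}{1848}\right) 4959529\right) - 4446152} = \frac{1980192}{\left(\frac{970}{3} - \left(- \frac{1951}{5544}\right) 2227 - \left(- \frac{1951}{5544}\right) 4959529\right) - 4446152} = \frac{1980192}{\left(\frac{970}{3} + \frac{4344877}{5544} + \frac{9676041079}{5544}\right) - 4446152} = \frac{1980192}{\frac{2420544629}{1386} - 4446152} = \frac{1980192}{- \frac{3741822043}{1386}} = 1980192 \left(- \frac{1386}{3741822043}\right) = - \frac{2744546112}{3741822043}$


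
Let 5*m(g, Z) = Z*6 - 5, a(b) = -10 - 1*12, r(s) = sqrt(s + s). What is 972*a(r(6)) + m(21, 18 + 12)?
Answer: -21349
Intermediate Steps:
r(s) = sqrt(2)*sqrt(s) (r(s) = sqrt(2*s) = sqrt(2)*sqrt(s))
a(b) = -22 (a(b) = -10 - 12 = -22)
m(g, Z) = -1 + 6*Z/5 (m(g, Z) = (Z*6 - 5)/5 = (6*Z - 5)/5 = (-5 + 6*Z)/5 = -1 + 6*Z/5)
972*a(r(6)) + m(21, 18 + 12) = 972*(-22) + (-1 + 6*(18 + 12)/5) = -21384 + (-1 + (6/5)*30) = -21384 + (-1 + 36) = -21384 + 35 = -21349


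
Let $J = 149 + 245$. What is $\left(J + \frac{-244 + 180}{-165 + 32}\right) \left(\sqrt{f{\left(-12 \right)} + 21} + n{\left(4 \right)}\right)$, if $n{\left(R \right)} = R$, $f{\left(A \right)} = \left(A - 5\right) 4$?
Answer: $\frac{209864}{133} + \frac{52466 i \sqrt{47}}{133} \approx 1577.9 + 2704.4 i$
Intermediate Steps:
$J = 394$
$f{\left(A \right)} = -20 + 4 A$ ($f{\left(A \right)} = \left(-5 + A\right) 4 = -20 + 4 A$)
$\left(J + \frac{-244 + 180}{-165 + 32}\right) \left(\sqrt{f{\left(-12 \right)} + 21} + n{\left(4 \right)}\right) = \left(394 + \frac{-244 + 180}{-165 + 32}\right) \left(\sqrt{\left(-20 + 4 \left(-12\right)\right) + 21} + 4\right) = \left(394 - \frac{64}{-133}\right) \left(\sqrt{\left(-20 - 48\right) + 21} + 4\right) = \left(394 - - \frac{64}{133}\right) \left(\sqrt{-68 + 21} + 4\right) = \left(394 + \frac{64}{133}\right) \left(\sqrt{-47} + 4\right) = \frac{52466 \left(i \sqrt{47} + 4\right)}{133} = \frac{52466 \left(4 + i \sqrt{47}\right)}{133} = \frac{209864}{133} + \frac{52466 i \sqrt{47}}{133}$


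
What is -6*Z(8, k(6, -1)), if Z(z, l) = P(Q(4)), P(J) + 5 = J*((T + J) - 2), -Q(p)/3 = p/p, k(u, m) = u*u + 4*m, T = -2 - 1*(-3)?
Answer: -42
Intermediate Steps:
T = 1 (T = -2 + 3 = 1)
k(u, m) = u² + 4*m
Q(p) = -3 (Q(p) = -3*p/p = -3*1 = -3)
P(J) = -5 + J*(-1 + J) (P(J) = -5 + J*((1 + J) - 2) = -5 + J*(-1 + J))
Z(z, l) = 7 (Z(z, l) = -5 + (-3)² - 1*(-3) = -5 + 9 + 3 = 7)
-6*Z(8, k(6, -1)) = -6*7 = -42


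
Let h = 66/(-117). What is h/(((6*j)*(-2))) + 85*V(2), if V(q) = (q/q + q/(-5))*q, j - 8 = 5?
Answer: 310295/3042 ≈ 102.00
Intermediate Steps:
j = 13 (j = 8 + 5 = 13)
V(q) = q*(1 - q/5) (V(q) = (1 + q*(-⅕))*q = (1 - q/5)*q = q*(1 - q/5))
h = -22/39 (h = 66*(-1/117) = -22/39 ≈ -0.56410)
h/(((6*j)*(-2))) + 85*V(2) = -22/(39*((6*13)*(-2))) + 85*((⅕)*2*(5 - 1*2)) = -22/(39*(78*(-2))) + 85*((⅕)*2*(5 - 2)) = -22/39/(-156) + 85*((⅕)*2*3) = -22/39*(-1/156) + 85*(6/5) = 11/3042 + 102 = 310295/3042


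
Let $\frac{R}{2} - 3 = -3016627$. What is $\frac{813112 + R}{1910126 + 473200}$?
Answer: $- \frac{2610068}{1191663} \approx -2.1903$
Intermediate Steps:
$R = -6033248$ ($R = 6 + 2 \left(-3016627\right) = 6 - 6033254 = -6033248$)
$\frac{813112 + R}{1910126 + 473200} = \frac{813112 - 6033248}{1910126 + 473200} = - \frac{5220136}{2383326} = \left(-5220136\right) \frac{1}{2383326} = - \frac{2610068}{1191663}$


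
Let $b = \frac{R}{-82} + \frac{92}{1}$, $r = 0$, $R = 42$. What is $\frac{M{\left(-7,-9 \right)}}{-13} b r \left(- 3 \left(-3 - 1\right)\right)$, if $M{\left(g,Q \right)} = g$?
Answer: $0$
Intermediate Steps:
$b = \frac{3751}{41}$ ($b = \frac{42}{-82} + \frac{92}{1} = 42 \left(- \frac{1}{82}\right) + 92 \cdot 1 = - \frac{21}{41} + 92 = \frac{3751}{41} \approx 91.488$)
$\frac{M{\left(-7,-9 \right)}}{-13} b r \left(- 3 \left(-3 - 1\right)\right) = - \frac{7}{-13} \cdot \frac{3751}{41} \cdot 0 \left(- 3 \left(-3 - 1\right)\right) = \left(-7\right) \left(- \frac{1}{13}\right) \frac{3751}{41} \cdot 0 \left(\left(-3\right) \left(-4\right)\right) = \frac{7}{13} \cdot \frac{3751}{41} \cdot 0 \cdot 12 = \frac{26257}{533} \cdot 0 = 0$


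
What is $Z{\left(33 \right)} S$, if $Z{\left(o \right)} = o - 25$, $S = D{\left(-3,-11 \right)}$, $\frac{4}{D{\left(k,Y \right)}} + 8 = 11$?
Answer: $\frac{32}{3} \approx 10.667$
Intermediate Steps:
$D{\left(k,Y \right)} = \frac{4}{3}$ ($D{\left(k,Y \right)} = \frac{4}{-8 + 11} = \frac{4}{3}$)
$S = \frac{4}{3} \approx 1.3333$
$Z{\left(o \right)} = -25 + o$
$Z{\left(33 \right)} S = \left(-25 + 33\right) \frac{4}{3} = 8 \cdot \frac{4}{3} = \frac{32}{3}$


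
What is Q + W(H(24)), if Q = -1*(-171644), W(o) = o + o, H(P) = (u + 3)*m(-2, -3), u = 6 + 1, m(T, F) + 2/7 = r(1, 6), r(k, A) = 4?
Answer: 1202028/7 ≈ 1.7172e+5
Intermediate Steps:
m(T, F) = 26/7 (m(T, F) = -2/7 + 4 = 26/7)
u = 7
H(P) = 260/7 (H(P) = (7 + 3)*(26/7) = 10*(26/7) = 260/7)
W(o) = 2*o
Q = 171644
Q + W(H(24)) = 171644 + 2*(260/7) = 171644 + 520/7 = 1202028/7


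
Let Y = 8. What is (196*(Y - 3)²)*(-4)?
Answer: -19600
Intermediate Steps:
(196*(Y - 3)²)*(-4) = (196*(8 - 3)²)*(-4) = (196*5²)*(-4) = (196*25)*(-4) = 4900*(-4) = -19600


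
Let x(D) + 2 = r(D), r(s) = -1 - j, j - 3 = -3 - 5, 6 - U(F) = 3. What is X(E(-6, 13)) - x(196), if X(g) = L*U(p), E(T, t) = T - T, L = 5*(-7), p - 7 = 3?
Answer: -107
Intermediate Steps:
p = 10 (p = 7 + 3 = 10)
U(F) = 3 (U(F) = 6 - 1*3 = 6 - 3 = 3)
L = -35
E(T, t) = 0
X(g) = -105 (X(g) = -35*3 = -105)
j = -5 (j = 3 + (-3 - 5) = 3 - 8 = -5)
r(s) = 4 (r(s) = -1 - 1*(-5) = -1 + 5 = 4)
x(D) = 2 (x(D) = -2 + 4 = 2)
X(E(-6, 13)) - x(196) = -105 - 1*2 = -105 - 2 = -107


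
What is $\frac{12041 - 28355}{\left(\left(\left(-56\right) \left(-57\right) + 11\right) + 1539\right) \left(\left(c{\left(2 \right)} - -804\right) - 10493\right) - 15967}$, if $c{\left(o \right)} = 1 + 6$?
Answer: $\frac{5438}{15309337} \approx 0.00035521$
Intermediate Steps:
$c{\left(o \right)} = 7$
$\frac{12041 - 28355}{\left(\left(\left(-56\right) \left(-57\right) + 11\right) + 1539\right) \left(\left(c{\left(2 \right)} - -804\right) - 10493\right) - 15967} = \frac{12041 - 28355}{\left(\left(\left(-56\right) \left(-57\right) + 11\right) + 1539\right) \left(\left(7 - -804\right) - 10493\right) - 15967} = - \frac{16314}{\left(\left(3192 + 11\right) + 1539\right) \left(\left(7 + 804\right) - 10493\right) - 15967} = - \frac{16314}{\left(3203 + 1539\right) \left(811 - 10493\right) - 15967} = - \frac{16314}{4742 \left(-9682\right) - 15967} = - \frac{16314}{-45912044 - 15967} = - \frac{16314}{-45928011} = \left(-16314\right) \left(- \frac{1}{45928011}\right) = \frac{5438}{15309337}$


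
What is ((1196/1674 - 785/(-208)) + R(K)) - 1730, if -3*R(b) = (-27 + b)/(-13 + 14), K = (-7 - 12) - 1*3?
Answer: -297561083/174096 ≈ -1709.2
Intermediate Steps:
K = -22 (K = -19 - 3 = -22)
R(b) = 9 - b/3 (R(b) = -(-27 + b)/(3*(-13 + 14)) = -(-27 + b)/(3*1) = -(-27 + b)/3 = 9 - b/3)
((1196/1674 - 785/(-208)) + R(K)) - 1730 = ((1196/1674 - 785/(-208)) + (9 - ⅓*(-22))) - 1730 = ((1196*(1/1674) - 785*(-1/208)) + (9 + 22/3)) - 1730 = ((598/837 + 785/208) + 49/3) - 1730 = (781429/174096 + 49/3) - 1730 = 3624997/174096 - 1730 = -297561083/174096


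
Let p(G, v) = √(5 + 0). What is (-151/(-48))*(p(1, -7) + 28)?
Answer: 1057/12 + 151*√5/48 ≈ 95.118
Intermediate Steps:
p(G, v) = √5
(-151/(-48))*(p(1, -7) + 28) = (-151/(-48))*(√5 + 28) = (-151*(-1/48))*(28 + √5) = 151*(28 + √5)/48 = 1057/12 + 151*√5/48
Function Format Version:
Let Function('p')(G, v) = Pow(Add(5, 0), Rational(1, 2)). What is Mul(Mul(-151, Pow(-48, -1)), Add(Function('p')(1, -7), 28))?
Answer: Add(Rational(1057, 12), Mul(Rational(151, 48), Pow(5, Rational(1, 2)))) ≈ 95.118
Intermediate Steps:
Function('p')(G, v) = Pow(5, Rational(1, 2))
Mul(Mul(-151, Pow(-48, -1)), Add(Function('p')(1, -7), 28)) = Mul(Mul(-151, Pow(-48, -1)), Add(Pow(5, Rational(1, 2)), 28)) = Mul(Mul(-151, Rational(-1, 48)), Add(28, Pow(5, Rational(1, 2)))) = Mul(Rational(151, 48), Add(28, Pow(5, Rational(1, 2)))) = Add(Rational(1057, 12), Mul(Rational(151, 48), Pow(5, Rational(1, 2))))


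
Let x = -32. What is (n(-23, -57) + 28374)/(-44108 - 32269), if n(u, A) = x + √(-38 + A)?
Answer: -28342/76377 - I*√95/76377 ≈ -0.37108 - 0.00012761*I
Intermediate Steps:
n(u, A) = -32 + √(-38 + A)
(n(-23, -57) + 28374)/(-44108 - 32269) = ((-32 + √(-38 - 57)) + 28374)/(-44108 - 32269) = ((-32 + √(-95)) + 28374)/(-76377) = ((-32 + I*√95) + 28374)*(-1/76377) = (28342 + I*√95)*(-1/76377) = -28342/76377 - I*√95/76377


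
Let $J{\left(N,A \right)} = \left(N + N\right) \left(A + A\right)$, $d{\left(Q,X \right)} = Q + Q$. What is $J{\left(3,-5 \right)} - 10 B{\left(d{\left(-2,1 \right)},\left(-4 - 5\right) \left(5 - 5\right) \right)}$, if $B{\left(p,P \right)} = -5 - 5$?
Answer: $40$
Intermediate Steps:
$d{\left(Q,X \right)} = 2 Q$
$B{\left(p,P \right)} = -10$ ($B{\left(p,P \right)} = -5 - 5 = -10$)
$J{\left(N,A \right)} = 4 A N$ ($J{\left(N,A \right)} = 2 N 2 A = 4 A N$)
$J{\left(3,-5 \right)} - 10 B{\left(d{\left(-2,1 \right)},\left(-4 - 5\right) \left(5 - 5\right) \right)} = 4 \left(-5\right) 3 - -100 = -60 + 100 = 40$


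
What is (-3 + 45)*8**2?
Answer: 2688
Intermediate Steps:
(-3 + 45)*8**2 = 42*64 = 2688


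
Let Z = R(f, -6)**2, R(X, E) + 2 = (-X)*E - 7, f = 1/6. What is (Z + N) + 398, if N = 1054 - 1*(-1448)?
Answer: 2964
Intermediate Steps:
f = 1/6 ≈ 0.16667
R(X, E) = -9 - E*X (R(X, E) = -2 + ((-X)*E - 7) = -2 + (-E*X - 7) = -2 + (-7 - E*X) = -9 - E*X)
N = 2502 (N = 1054 + 1448 = 2502)
Z = 64 (Z = (-9 - 1*(-6)*1/6)**2 = (-9 + 1)**2 = (-8)**2 = 64)
(Z + N) + 398 = (64 + 2502) + 398 = 2566 + 398 = 2964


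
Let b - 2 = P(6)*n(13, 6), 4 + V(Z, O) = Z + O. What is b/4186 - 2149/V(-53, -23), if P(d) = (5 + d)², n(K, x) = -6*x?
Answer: 617671/23920 ≈ 25.822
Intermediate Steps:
V(Z, O) = -4 + O + Z (V(Z, O) = -4 + (Z + O) = -4 + (O + Z) = -4 + O + Z)
b = -4354 (b = 2 + (5 + 6)²*(-6*6) = 2 + 11²*(-36) = 2 + 121*(-36) = 2 - 4356 = -4354)
b/4186 - 2149/V(-53, -23) = -4354/4186 - 2149/(-4 - 23 - 53) = -4354*1/4186 - 2149/(-80) = -311/299 - 2149*(-1/80) = -311/299 + 2149/80 = 617671/23920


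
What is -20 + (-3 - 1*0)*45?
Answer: -155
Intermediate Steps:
-20 + (-3 - 1*0)*45 = -20 + (-3 + 0)*45 = -20 - 3*45 = -20 - 135 = -155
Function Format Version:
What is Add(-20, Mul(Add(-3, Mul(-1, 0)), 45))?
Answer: -155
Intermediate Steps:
Add(-20, Mul(Add(-3, Mul(-1, 0)), 45)) = Add(-20, Mul(Add(-3, 0), 45)) = Add(-20, Mul(-3, 45)) = Add(-20, -135) = -155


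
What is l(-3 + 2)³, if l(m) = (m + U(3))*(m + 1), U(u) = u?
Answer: 0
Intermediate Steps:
l(m) = (1 + m)*(3 + m) (l(m) = (m + 3)*(m + 1) = (3 + m)*(1 + m) = (1 + m)*(3 + m))
l(-3 + 2)³ = (3 + (-3 + 2)² + 4*(-3 + 2))³ = (3 + (-1)² + 4*(-1))³ = (3 + 1 - 4)³ = 0³ = 0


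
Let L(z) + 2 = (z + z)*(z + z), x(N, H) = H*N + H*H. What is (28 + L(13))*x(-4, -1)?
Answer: 3510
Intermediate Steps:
x(N, H) = H**2 + H*N (x(N, H) = H*N + H**2 = H**2 + H*N)
L(z) = -2 + 4*z**2 (L(z) = -2 + (z + z)*(z + z) = -2 + (2*z)*(2*z) = -2 + 4*z**2)
(28 + L(13))*x(-4, -1) = (28 + (-2 + 4*13**2))*(-(-1 - 4)) = (28 + (-2 + 4*169))*(-1*(-5)) = (28 + (-2 + 676))*5 = (28 + 674)*5 = 702*5 = 3510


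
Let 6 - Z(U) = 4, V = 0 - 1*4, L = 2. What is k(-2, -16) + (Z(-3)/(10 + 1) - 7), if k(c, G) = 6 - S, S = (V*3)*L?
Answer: 255/11 ≈ 23.182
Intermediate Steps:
V = -4 (V = 0 - 4 = -4)
Z(U) = 2 (Z(U) = 6 - 1*4 = 6 - 4 = 2)
S = -24 (S = -4*3*2 = -12*2 = -24)
k(c, G) = 30 (k(c, G) = 6 - 1*(-24) = 6 + 24 = 30)
k(-2, -16) + (Z(-3)/(10 + 1) - 7) = 30 + (2/(10 + 1) - 7) = 30 + (2/11 - 7) = 30 - 75/11 = 255/11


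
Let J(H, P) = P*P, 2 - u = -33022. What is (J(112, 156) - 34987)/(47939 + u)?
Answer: -10651/80963 ≈ -0.13155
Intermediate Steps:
u = 33024 (u = 2 - 1*(-33022) = 2 + 33022 = 33024)
J(H, P) = P**2
(J(112, 156) - 34987)/(47939 + u) = (156**2 - 34987)/(47939 + 33024) = (24336 - 34987)/80963 = -10651*1/80963 = -10651/80963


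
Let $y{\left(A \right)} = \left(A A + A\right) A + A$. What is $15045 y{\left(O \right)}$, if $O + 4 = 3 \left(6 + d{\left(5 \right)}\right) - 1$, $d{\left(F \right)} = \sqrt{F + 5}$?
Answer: $89954055 + 28164240 \sqrt{10} \approx 1.7902 \cdot 10^{8}$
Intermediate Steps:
$d{\left(F \right)} = \sqrt{5 + F}$
$O = 13 + 3 \sqrt{10}$ ($O = -4 - \left(1 - 3 \left(6 + \sqrt{5 + 5}\right)\right) = -4 - \left(1 - 3 \left(6 + \sqrt{10}\right)\right) = -4 + \left(\left(18 + 3 \sqrt{10}\right) - 1\right) = -4 + \left(17 + 3 \sqrt{10}\right) = 13 + 3 \sqrt{10} \approx 22.487$)
$y{\left(A \right)} = A + A \left(A + A^{2}\right)$ ($y{\left(A \right)} = \left(A^{2} + A\right) A + A = \left(A + A^{2}\right) A + A = A \left(A + A^{2}\right) + A = A + A \left(A + A^{2}\right)$)
$15045 y{\left(O \right)} = 15045 \left(13 + 3 \sqrt{10}\right) \left(1 + \left(13 + 3 \sqrt{10}\right) + \left(13 + 3 \sqrt{10}\right)^{2}\right) = 15045 \left(13 + 3 \sqrt{10}\right) \left(14 + \left(13 + 3 \sqrt{10}\right)^{2} + 3 \sqrt{10}\right)$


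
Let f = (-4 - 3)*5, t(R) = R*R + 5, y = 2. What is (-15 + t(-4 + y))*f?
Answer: 210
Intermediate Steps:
t(R) = 5 + R² (t(R) = R² + 5 = 5 + R²)
f = -35 (f = -7*5 = -35)
(-15 + t(-4 + y))*f = (-15 + (5 + (-4 + 2)²))*(-35) = (-15 + (5 + (-2)²))*(-35) = (-15 + (5 + 4))*(-35) = (-15 + 9)*(-35) = -6*(-35) = 210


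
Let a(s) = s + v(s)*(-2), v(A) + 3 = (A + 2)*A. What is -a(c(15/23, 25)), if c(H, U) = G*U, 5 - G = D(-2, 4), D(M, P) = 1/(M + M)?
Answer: 278727/8 ≈ 34841.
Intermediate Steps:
D(M, P) = 1/(2*M)
G = 21/4 (G = 5 - 1/(2*(-2)) = 5 - (-1)/(2*2) = 5 - 1*(-1/4) = 5 + 1/4 = 21/4 ≈ 5.2500)
v(A) = -3 + A*(2 + A) (v(A) = -3 + (A + 2)*A = -3 + (2 + A)*A = -3 + A*(2 + A))
c(H, U) = 21*U/4
a(s) = 6 - 3*s - 2*s**2 (a(s) = s + (-3 + s**2 + 2*s)*(-2) = s + (6 - 4*s - 2*s**2) = 6 - 3*s - 2*s**2)
-a(c(15/23, 25)) = -(6 - 63*25/4 - 2*((21/4)*25)**2) = -(6 - 3*525/4 - 2*(525/4)**2) = -(6 - 1575/4 - 2*275625/16) = -(6 - 1575/4 - 275625/8) = -1*(-278727/8) = 278727/8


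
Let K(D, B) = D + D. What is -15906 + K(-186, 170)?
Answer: -16278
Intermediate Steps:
K(D, B) = 2*D
-15906 + K(-186, 170) = -15906 + 2*(-186) = -15906 - 372 = -16278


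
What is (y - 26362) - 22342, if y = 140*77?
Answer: -37924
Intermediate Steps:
y = 10780
(y - 26362) - 22342 = (10780 - 26362) - 22342 = -15582 - 22342 = -37924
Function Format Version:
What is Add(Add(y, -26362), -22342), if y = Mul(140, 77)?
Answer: -37924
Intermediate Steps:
y = 10780
Add(Add(y, -26362), -22342) = Add(Add(10780, -26362), -22342) = Add(-15582, -22342) = -37924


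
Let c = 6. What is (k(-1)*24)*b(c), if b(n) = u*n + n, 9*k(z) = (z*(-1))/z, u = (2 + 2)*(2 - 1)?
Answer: -80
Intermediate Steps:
u = 4 (u = 4*1 = 4)
k(z) = -⅑ (k(z) = ((z*(-1))/z)/9 = ((-z)/z)/9 = (⅑)*(-1) = -⅑)
b(n) = 5*n (b(n) = 4*n + n = 5*n)
(k(-1)*24)*b(c) = (-⅑*24)*(5*6) = -8/3*30 = -80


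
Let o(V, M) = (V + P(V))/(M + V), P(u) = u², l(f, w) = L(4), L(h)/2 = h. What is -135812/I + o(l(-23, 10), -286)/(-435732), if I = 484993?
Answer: -685472809969/2447870734397 ≈ -0.28003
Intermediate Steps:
L(h) = 2*h
l(f, w) = 8 (l(f, w) = 2*4 = 8)
o(V, M) = (V + V²)/(M + V)
-135812/I + o(l(-23, 10), -286)/(-435732) = -135812/484993 + (8*(1 + 8)/(-286 + 8))/(-435732) = -135812*1/484993 + (8*9/(-278))*(-1/435732) = -135812/484993 + (8*(-1/278)*9)*(-1/435732) = -135812/484993 - 36/139*(-1/435732) = -135812/484993 + 3/5047229 = -685472809969/2447870734397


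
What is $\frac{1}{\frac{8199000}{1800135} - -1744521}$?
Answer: $\frac{40003}{69786255763} \approx 5.7322 \cdot 10^{-7}$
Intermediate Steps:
$\frac{1}{\frac{8199000}{1800135} - -1744521} = \frac{1}{8199000 \cdot \frac{1}{1800135} + 1744521} = \frac{1}{\frac{182200}{40003} + 1744521} = \frac{1}{\frac{69786255763}{40003}} = \frac{40003}{69786255763}$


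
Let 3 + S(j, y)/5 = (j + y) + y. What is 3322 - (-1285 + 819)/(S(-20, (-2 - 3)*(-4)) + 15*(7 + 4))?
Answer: 415483/125 ≈ 3323.9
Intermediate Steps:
S(j, y) = -15 + 5*j + 10*y (S(j, y) = -15 + 5*((j + y) + y) = -15 + 5*(j + 2*y) = -15 + (5*j + 10*y) = -15 + 5*j + 10*y)
3322 - (-1285 + 819)/(S(-20, (-2 - 3)*(-4)) + 15*(7 + 4)) = 3322 - (-1285 + 819)/((-15 + 5*(-20) + 10*((-2 - 3)*(-4))) + 15*(7 + 4)) = 3322 - (-466)/((-15 - 100 + 10*(-5*(-4))) + 15*11) = 3322 - (-466)/((-15 - 100 + 10*20) + 165) = 3322 - (-466)/((-15 - 100 + 200) + 165) = 3322 - (-466)/(85 + 165) = 3322 - (-466)/250 = 3322 - 1*(-233/125) = 3322 + 233/125 = 415483/125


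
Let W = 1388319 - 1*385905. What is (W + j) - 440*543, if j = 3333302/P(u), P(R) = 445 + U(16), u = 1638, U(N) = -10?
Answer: 335453192/435 ≈ 7.7116e+5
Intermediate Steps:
P(R) = 435 (P(R) = 445 - 10 = 435)
W = 1002414 (W = 1388319 - 385905 = 1002414)
j = 3333302/435 ≈ 7662.8
(W + j) - 440*543 = (1002414 + 3333302/435) - 440*543 = 439383392/435 - 238920 = 335453192/435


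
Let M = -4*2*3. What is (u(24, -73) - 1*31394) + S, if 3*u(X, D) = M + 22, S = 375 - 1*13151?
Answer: -132512/3 ≈ -44171.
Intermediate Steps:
M = -24 (M = -8*3 = -24)
S = -12776 (S = 375 - 13151 = -12776)
u(X, D) = -⅔ (u(X, D) = (-24 + 22)/3 = (⅓)*(-2) = -⅔)
(u(24, -73) - 1*31394) + S = (-⅔ - 1*31394) - 12776 = (-⅔ - 31394) - 12776 = -94184/3 - 12776 = -132512/3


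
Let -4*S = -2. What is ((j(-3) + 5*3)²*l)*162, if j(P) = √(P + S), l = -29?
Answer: -1045305 - 70470*I*√10 ≈ -1.0453e+6 - 2.2285e+5*I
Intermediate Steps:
S = ½ (S = -¼*(-2) = ½ ≈ 0.50000)
j(P) = √(½ + P) (j(P) = √(P + ½) = √(½ + P))
((j(-3) + 5*3)²*l)*162 = ((√(2 + 4*(-3))/2 + 5*3)²*(-29))*162 = ((√(2 - 12)/2 + 15)²*(-29))*162 = ((√(-10)/2 + 15)²*(-29))*162 = (((I*√10)/2 + 15)²*(-29))*162 = ((I*√10/2 + 15)²*(-29))*162 = ((15 + I*√10/2)²*(-29))*162 = -29*(15 + I*√10/2)²*162 = -4698*(15 + I*√10/2)²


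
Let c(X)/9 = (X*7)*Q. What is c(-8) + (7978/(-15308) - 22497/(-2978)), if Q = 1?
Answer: -2831916913/5698403 ≈ -496.97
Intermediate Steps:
c(X) = 63*X (c(X) = 9*((X*7)*1) = 9*((7*X)*1) = 9*(7*X) = 63*X)
c(-8) + (7978/(-15308) - 22497/(-2978)) = 63*(-8) + (7978/(-15308) - 22497/(-2978)) = -504 + (7978*(-1/15308) - 22497*(-1/2978)) = -504 + (-3989/7654 + 22497/2978) = -504 + 40078199/5698403 = -2831916913/5698403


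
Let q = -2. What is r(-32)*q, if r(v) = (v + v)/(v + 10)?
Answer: -64/11 ≈ -5.8182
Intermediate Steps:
r(v) = 2*v/(10 + v) (r(v) = (2*v)/(10 + v) = 2*v/(10 + v))
r(-32)*q = (2*(-32)/(10 - 32))*(-2) = (2*(-32)/(-22))*(-2) = (2*(-32)*(-1/22))*(-2) = (32/11)*(-2) = -64/11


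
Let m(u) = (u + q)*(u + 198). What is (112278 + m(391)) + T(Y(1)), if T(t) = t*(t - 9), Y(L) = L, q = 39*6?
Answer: 480395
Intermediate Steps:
q = 234
T(t) = t*(-9 + t)
m(u) = (198 + u)*(234 + u) (m(u) = (u + 234)*(u + 198) = (234 + u)*(198 + u) = (198 + u)*(234 + u))
(112278 + m(391)) + T(Y(1)) = (112278 + (46332 + 391² + 432*391)) + 1*(-9 + 1) = (112278 + (46332 + 152881 + 168912)) + 1*(-8) = (112278 + 368125) - 8 = 480403 - 8 = 480395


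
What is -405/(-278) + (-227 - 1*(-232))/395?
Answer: 32273/21962 ≈ 1.4695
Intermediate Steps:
-405/(-278) + (-227 - 1*(-232))/395 = -405*(-1/278) + (-227 + 232)*(1/395) = 405/278 + 5*(1/395) = 405/278 + 1/79 = 32273/21962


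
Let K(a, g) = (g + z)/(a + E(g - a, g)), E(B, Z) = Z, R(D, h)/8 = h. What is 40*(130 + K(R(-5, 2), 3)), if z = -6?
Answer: 98680/19 ≈ 5193.7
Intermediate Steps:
R(D, h) = 8*h
K(a, g) = (-6 + g)/(a + g) (K(a, g) = (g - 6)/(a + g) = (-6 + g)/(a + g))
40*(130 + K(R(-5, 2), 3)) = 40*(130 + (-6 + 3)/(8*2 + 3)) = 40*(130 - 3/(16 + 3)) = 40*(130 - 3/19) = 40*(2467/19) = 98680/19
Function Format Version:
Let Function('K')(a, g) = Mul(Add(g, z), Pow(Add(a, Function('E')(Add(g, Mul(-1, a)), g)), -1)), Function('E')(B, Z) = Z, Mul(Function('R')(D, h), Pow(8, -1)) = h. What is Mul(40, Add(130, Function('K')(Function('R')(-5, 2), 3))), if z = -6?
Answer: Rational(98680, 19) ≈ 5193.7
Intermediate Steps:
Function('R')(D, h) = Mul(8, h)
Function('K')(a, g) = Mul(Pow(Add(a, g), -1), Add(-6, g)) (Function('K')(a, g) = Mul(Add(g, -6), Pow(Add(a, g), -1)) = Mul(Add(-6, g), Pow(Add(a, g), -1)) = Mul(Pow(Add(a, g), -1), Add(-6, g)))
Mul(40, Add(130, Function('K')(Function('R')(-5, 2), 3))) = Mul(40, Add(130, Mul(Pow(Add(Mul(8, 2), 3), -1), Add(-6, 3)))) = Mul(40, Add(130, Mul(Pow(Add(16, 3), -1), -3))) = Mul(40, Add(130, Mul(Pow(19, -1), -3))) = Mul(40, Add(130, Mul(Rational(1, 19), -3))) = Mul(40, Add(130, Rational(-3, 19))) = Mul(40, Rational(2467, 19)) = Rational(98680, 19)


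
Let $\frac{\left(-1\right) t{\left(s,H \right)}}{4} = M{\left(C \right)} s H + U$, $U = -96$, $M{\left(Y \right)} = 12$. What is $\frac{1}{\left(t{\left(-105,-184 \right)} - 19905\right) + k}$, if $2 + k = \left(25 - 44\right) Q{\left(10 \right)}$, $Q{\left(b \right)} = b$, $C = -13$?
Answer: $- \frac{1}{947073} \approx -1.0559 \cdot 10^{-6}$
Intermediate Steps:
$t{\left(s,H \right)} = 384 - 48 H s$ ($t{\left(s,H \right)} = - 4 \left(12 s H - 96\right) = - 4 \left(12 H s - 96\right) = - 4 \left(-96 + 12 H s\right) = 384 - 48 H s$)
$k = -192$ ($k = -2 + \left(25 - 44\right) 10 = -2 - 190 = -192$)
$\frac{1}{\left(t{\left(-105,-184 \right)} - 19905\right) + k} = \frac{1}{\left(\left(384 - \left(-8832\right) \left(-105\right)\right) - 19905\right) - 192} = \frac{1}{\left(\left(384 - 927360\right) - 19905\right) - 192} = \frac{1}{\left(-926976 - 19905\right) - 192} = \frac{1}{-946881 - 192} = \frac{1}{-947073} = - \frac{1}{947073}$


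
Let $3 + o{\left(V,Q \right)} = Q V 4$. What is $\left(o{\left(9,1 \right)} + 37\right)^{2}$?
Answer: $4900$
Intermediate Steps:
$o{\left(V,Q \right)} = -3 + 4 Q V$ ($o{\left(V,Q \right)} = -3 + Q V 4 = -3 + 4 Q V$)
$\left(o{\left(9,1 \right)} + 37\right)^{2} = \left(\left(-3 + 4 \cdot 1 \cdot 9\right) + 37\right)^{2} = \left(\left(-3 + 36\right) + 37\right)^{2} = \left(33 + 37\right)^{2} = 70^{2} = 4900$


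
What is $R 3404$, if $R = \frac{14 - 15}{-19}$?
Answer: $\frac{3404}{19} \approx 179.16$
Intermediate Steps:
$R = \frac{1}{19}$ ($R = \left(-1\right) \left(- \frac{1}{19}\right) = \frac{1}{19} \approx 0.052632$)
$R 3404 = \frac{1}{19} \cdot 3404 = \frac{3404}{19}$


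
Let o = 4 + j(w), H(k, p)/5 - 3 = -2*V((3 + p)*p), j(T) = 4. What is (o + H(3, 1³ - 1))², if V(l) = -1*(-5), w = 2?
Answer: 729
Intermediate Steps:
V(l) = 5
H(k, p) = -35 (H(k, p) = 15 + 5*(-2*5) = 15 + 5*(-10) = 15 - 50 = -35)
o = 8 (o = 4 + 4 = 8)
(o + H(3, 1³ - 1))² = (8 - 35)² = (-27)² = 729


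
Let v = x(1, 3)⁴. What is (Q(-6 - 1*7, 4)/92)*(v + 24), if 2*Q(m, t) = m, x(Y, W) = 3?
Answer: -1365/184 ≈ -7.4185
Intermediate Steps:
Q(m, t) = m/2
v = 81 (v = 3⁴ = 81)
(Q(-6 - 1*7, 4)/92)*(v + 24) = (((-6 - 1*7)/2)/92)*(81 + 24) = (((-6 - 7)/2)*(1/92))*105 = (((½)*(-13))*(1/92))*105 = -13/2*1/92*105 = -13/184*105 = -1365/184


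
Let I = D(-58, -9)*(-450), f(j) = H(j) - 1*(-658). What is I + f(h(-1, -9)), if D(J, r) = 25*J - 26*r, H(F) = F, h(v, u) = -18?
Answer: 547840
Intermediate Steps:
D(J, r) = -26*r + 25*J
f(j) = 658 + j (f(j) = j - 1*(-658) = j + 658 = 658 + j)
I = 547200 (I = (-26*(-9) + 25*(-58))*(-450) = (234 - 1450)*(-450) = -1216*(-450) = 547200)
I + f(h(-1, -9)) = 547200 + (658 - 18) = 547200 + 640 = 547840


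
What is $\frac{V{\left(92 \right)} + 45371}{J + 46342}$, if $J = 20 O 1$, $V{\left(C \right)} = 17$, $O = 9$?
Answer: $\frac{3242}{3323} \approx 0.97562$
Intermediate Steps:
$J = 180$ ($J = 20 \cdot 9 \cdot 1 = 180 \cdot 1 = 180$)
$\frac{V{\left(92 \right)} + 45371}{J + 46342} = \frac{17 + 45371}{180 + 46342} = \frac{45388}{46522} = 45388 \cdot \frac{1}{46522} = \frac{3242}{3323}$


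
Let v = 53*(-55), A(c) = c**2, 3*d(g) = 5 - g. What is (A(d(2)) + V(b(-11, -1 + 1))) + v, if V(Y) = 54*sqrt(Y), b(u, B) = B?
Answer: -2914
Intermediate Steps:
d(g) = 5/3 - g/3 (d(g) = (5 - g)/3 = 5/3 - g/3)
v = -2915
(A(d(2)) + V(b(-11, -1 + 1))) + v = ((5/3 - 1/3*2)**2 + 54*sqrt(-1 + 1)) - 2915 = ((5/3 - 2/3)**2 + 54*sqrt(0)) - 2915 = (1**2 + 54*0) - 2915 = (1 + 0) - 2915 = 1 - 2915 = -2914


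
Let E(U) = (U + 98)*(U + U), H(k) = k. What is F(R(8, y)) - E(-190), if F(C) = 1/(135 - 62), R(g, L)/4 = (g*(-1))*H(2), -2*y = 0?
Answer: -2552079/73 ≈ -34960.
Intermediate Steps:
y = 0 (y = -½*0 = 0)
E(U) = 2*U*(98 + U) (E(U) = (98 + U)*(2*U) = 2*U*(98 + U))
R(g, L) = -8*g (R(g, L) = 4*((g*(-1))*2) = 4*(-g*2) = 4*(-2*g) = -8*g)
F(C) = 1/73
F(R(8, y)) - E(-190) = 1/73 - 2*(-190)*(98 - 190) = 1/73 - 2*(-190)*(-92) = 1/73 - 1*34960 = 1/73 - 34960 = -2552079/73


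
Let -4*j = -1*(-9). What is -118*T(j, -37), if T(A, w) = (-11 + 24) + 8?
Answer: -2478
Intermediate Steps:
j = -9/4 (j = -(-1)*(-9)/4 = -¼*9 = -9/4 ≈ -2.2500)
T(A, w) = 21 (T(A, w) = 13 + 8 = 21)
-118*T(j, -37) = -118*21 = -2478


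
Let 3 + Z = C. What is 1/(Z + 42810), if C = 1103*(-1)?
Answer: 1/41704 ≈ 2.3979e-5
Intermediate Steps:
C = -1103
Z = -1106 (Z = -3 - 1103 = -1106)
1/(Z + 42810) = 1/(-1106 + 42810) = 1/41704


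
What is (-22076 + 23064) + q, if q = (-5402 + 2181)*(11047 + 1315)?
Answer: -39817014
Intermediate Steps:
q = -39818002 (q = -3221*12362 = -39818002)
(-22076 + 23064) + q = (-22076 + 23064) - 39818002 = 988 - 39818002 = -39817014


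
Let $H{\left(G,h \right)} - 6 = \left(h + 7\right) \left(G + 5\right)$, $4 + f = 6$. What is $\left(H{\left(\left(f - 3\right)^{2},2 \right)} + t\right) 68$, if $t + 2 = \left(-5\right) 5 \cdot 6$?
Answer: $-6256$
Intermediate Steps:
$f = 2$ ($f = -4 + 6 = 2$)
$H{\left(G,h \right)} = 6 + \left(5 + G\right) \left(7 + h\right)$ ($H{\left(G,h \right)} = 6 + \left(h + 7\right) \left(G + 5\right) = 6 + \left(7 + h\right) \left(5 + G\right) = 6 + \left(5 + G\right) \left(7 + h\right)$)
$t = -152$ ($t = -2 + \left(-5\right) 5 \cdot 6 = -2 - 150 = -152$)
$\left(H{\left(\left(f - 3\right)^{2},2 \right)} + t\right) 68 = \left(\left(41 + 5 \cdot 2 + 7 \left(2 - 3\right)^{2} + \left(2 - 3\right)^{2} \cdot 2\right) - 152\right) 68 = \left(\left(41 + 10 + 7 \left(-1\right)^{2} + \left(-1\right)^{2} \cdot 2\right) - 152\right) 68 = \left(\left(41 + 10 + 7 \cdot 1 + 1 \cdot 2\right) - 152\right) 68 = \left(\left(41 + 10 + 7 + 2\right) - 152\right) 68 = \left(60 - 152\right) 68 = \left(-92\right) 68 = -6256$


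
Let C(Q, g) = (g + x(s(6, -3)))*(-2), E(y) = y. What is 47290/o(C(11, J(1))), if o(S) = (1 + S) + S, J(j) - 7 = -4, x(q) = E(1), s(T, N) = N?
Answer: -9458/3 ≈ -3152.7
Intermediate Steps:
x(q) = 1
J(j) = 3 (J(j) = 7 - 4 = 3)
C(Q, g) = -2 - 2*g (C(Q, g) = (g + 1)*(-2) = (1 + g)*(-2) = -2 - 2*g)
o(S) = 1 + 2*S
47290/o(C(11, J(1))) = 47290/(1 + 2*(-2 - 2*3)) = 47290/(1 + 2*(-2 - 6)) = 47290/(1 + 2*(-8)) = 47290/(1 - 16) = 47290/(-15) = 47290*(-1/15) = -9458/3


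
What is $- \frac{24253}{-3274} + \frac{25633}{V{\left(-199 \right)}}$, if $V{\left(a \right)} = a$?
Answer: $- \frac{79096095}{651526} \approx -121.4$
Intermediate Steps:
$- \frac{24253}{-3274} + \frac{25633}{V{\left(-199 \right)}} = - \frac{24253}{-3274} + \frac{25633}{-199} = \left(-24253\right) \left(- \frac{1}{3274}\right) + 25633 \left(- \frac{1}{199}\right) = \frac{24253}{3274} - \frac{25633}{199} = - \frac{79096095}{651526}$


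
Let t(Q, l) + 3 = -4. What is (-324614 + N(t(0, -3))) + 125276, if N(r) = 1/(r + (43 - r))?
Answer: -8571533/43 ≈ -1.9934e+5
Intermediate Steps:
t(Q, l) = -7 (t(Q, l) = -3 - 4 = -7)
N(r) = 1/43
(-324614 + N(t(0, -3))) + 125276 = (-324614 + 1/43) + 125276 = -13958401/43 + 125276 = -8571533/43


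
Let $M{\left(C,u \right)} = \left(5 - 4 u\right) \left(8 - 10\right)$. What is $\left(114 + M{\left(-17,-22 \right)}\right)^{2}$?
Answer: $5184$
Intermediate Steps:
$M{\left(C,u \right)} = -10 + 8 u$ ($M{\left(C,u \right)} = \left(5 - 4 u\right) \left(-2\right) = -10 + 8 u$)
$\left(114 + M{\left(-17,-22 \right)}\right)^{2} = \left(114 + \left(-10 + 8 \left(-22\right)\right)\right)^{2} = \left(114 - 186\right)^{2} = \left(-72\right)^{2} = 5184$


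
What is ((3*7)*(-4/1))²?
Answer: 7056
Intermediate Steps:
((3*7)*(-4/1))² = (21*(-4*1))² = (21*(-4))² = (-84)² = 7056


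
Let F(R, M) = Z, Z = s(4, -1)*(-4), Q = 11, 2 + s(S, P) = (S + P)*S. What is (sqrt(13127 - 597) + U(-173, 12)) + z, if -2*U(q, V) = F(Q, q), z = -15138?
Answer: -15118 + sqrt(12530) ≈ -15006.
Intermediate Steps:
s(S, P) = -2 + S*(P + S) (s(S, P) = -2 + (S + P)*S = -2 + (P + S)*S = -2 + S*(P + S))
Z = -40 (Z = (-2 + 4**2 - 1*4)*(-4) = (-2 + 16 - 4)*(-4) = 10*(-4) = -40)
F(R, M) = -40
U(q, V) = 20 (U(q, V) = -1/2*(-40) = 20)
(sqrt(13127 - 597) + U(-173, 12)) + z = (sqrt(13127 - 597) + 20) - 15138 = (sqrt(12530) + 20) - 15138 = (20 + sqrt(12530)) - 15138 = -15118 + sqrt(12530)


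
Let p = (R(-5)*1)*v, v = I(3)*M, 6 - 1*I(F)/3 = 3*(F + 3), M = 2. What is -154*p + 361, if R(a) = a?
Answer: -55079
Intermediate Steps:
I(F) = -9 - 9*F (I(F) = 18 - 9*(F + 3) = 18 - 9*(3 + F) = 18 - 3*(9 + 3*F) = 18 + (-27 - 9*F) = -9 - 9*F)
v = -72 (v = (-9 - 9*3)*2 = (-9 - 27)*2 = -36*2 = -72)
p = 360 (p = -5*1*(-72) = -5*(-72) = 360)
-154*p + 361 = -154*360 + 361 = -55440 + 361 = -55079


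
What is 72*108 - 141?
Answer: 7635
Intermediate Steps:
72*108 - 141 = 7776 - 141 = 7635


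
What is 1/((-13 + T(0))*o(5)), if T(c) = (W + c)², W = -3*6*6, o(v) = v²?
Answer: 1/291275 ≈ 3.4332e-6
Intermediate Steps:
W = -108 (W = -18*6 = -108)
T(c) = (-108 + c)²
1/((-13 + T(0))*o(5)) = 1/((-13 + (-108 + 0)²)*5²) = 1/((-13 + (-108)²)*25) = 1/((-13 + 11664)*25) = 1/(11651*25) = 1/291275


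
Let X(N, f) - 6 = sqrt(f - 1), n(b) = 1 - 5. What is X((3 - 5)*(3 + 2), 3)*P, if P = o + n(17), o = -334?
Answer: -2028 - 338*sqrt(2) ≈ -2506.0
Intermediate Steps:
n(b) = -4
X(N, f) = 6 + sqrt(-1 + f) (X(N, f) = 6 + sqrt(f - 1) = 6 + sqrt(-1 + f))
P = -338 (P = -334 - 4 = -338)
X((3 - 5)*(3 + 2), 3)*P = (6 + sqrt(-1 + 3))*(-338) = (6 + sqrt(2))*(-338) = -2028 - 338*sqrt(2)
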